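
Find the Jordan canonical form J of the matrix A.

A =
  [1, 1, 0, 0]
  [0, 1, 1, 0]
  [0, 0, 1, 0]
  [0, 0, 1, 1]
J_3(1) ⊕ J_1(1)

The characteristic polynomial is
  det(x·I − A) = x^4 - 4*x^3 + 6*x^2 - 4*x + 1 = (x - 1)^4

Eigenvalues and multiplicities (the geometric multiplicity of λ is n − rank(A − λI), which equals the number of Jordan blocks for λ):
  λ = 1: algebraic multiplicity = 4, geometric multiplicity = 2

Determining the block sizes for each eigenvalue:
  λ = 1: with am = 4 and gm = 2, the partition is not yet determined (e.g. several partitions of 4 into 2 parts exist). Let N = A − (1)·I. Computing rank(N^1) = 2, rank(N^2) = 1, rank(N^3) = 0; the number of blocks of size ≥ j is rank(N^{j−1}) − rank(N^j), giving [2, 1, 1]. So we have 1 block(s) of size 3, 1 block(s) of size 1 → block sizes [3, 1]

Assembling the blocks gives a Jordan form
J =
  [1, 1, 0, 0]
  [0, 1, 1, 0]
  [0, 0, 1, 0]
  [0, 0, 0, 1]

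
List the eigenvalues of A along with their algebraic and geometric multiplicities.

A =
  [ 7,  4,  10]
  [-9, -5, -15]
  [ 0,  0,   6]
λ = 1: alg = 2, geom = 1; λ = 6: alg = 1, geom = 1

Step 1 — factor the characteristic polynomial to read off the algebraic multiplicities:
  χ_A(x) = (x - 6)*(x - 1)^2

Step 2 — compute geometric multiplicities via the rank-nullity identity g(λ) = n − rank(A − λI):
  rank(A − (1)·I) = 2, so dim ker(A − (1)·I) = n − 2 = 1
  rank(A − (6)·I) = 2, so dim ker(A − (6)·I) = n − 2 = 1

Summary:
  λ = 1: algebraic multiplicity = 2, geometric multiplicity = 1
  λ = 6: algebraic multiplicity = 1, geometric multiplicity = 1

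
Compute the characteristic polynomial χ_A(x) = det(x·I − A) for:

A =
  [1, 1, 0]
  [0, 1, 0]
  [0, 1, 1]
x^3 - 3*x^2 + 3*x - 1

Expanding det(x·I − A) (e.g. by cofactor expansion or by noting that A is similar to its Jordan form J, which has the same characteristic polynomial as A) gives
  χ_A(x) = x^3 - 3*x^2 + 3*x - 1
which factors as (x - 1)^3. The eigenvalues (with algebraic multiplicities) are λ = 1 with multiplicity 3.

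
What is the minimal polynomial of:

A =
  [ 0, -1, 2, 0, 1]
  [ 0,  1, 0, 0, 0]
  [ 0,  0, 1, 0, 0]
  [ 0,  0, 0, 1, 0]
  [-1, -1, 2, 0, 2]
x^2 - 2*x + 1

The characteristic polynomial is χ_A(x) = (x - 1)^5, so the eigenvalues are known. The minimal polynomial is
  m_A(x) = Π_λ (x − λ)^{k_λ}
where k_λ is the size of the *largest* Jordan block for λ (equivalently, the smallest k with (A − λI)^k v = 0 for every generalised eigenvector v of λ).

  λ = 1: largest Jordan block has size 2, contributing (x − 1)^2

So m_A(x) = (x - 1)^2 = x^2 - 2*x + 1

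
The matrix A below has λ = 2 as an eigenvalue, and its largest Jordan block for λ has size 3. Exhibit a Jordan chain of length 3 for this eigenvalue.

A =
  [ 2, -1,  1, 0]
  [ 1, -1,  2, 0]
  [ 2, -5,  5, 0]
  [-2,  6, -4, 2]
A Jordan chain for λ = 2 of length 3:
v_1 = (1, 1, 1, -2)ᵀ
v_2 = (0, 1, 2, -2)ᵀ
v_3 = (1, 0, 0, 0)ᵀ

Let N = A − (2)·I. We want v_3 with N^3 v_3 = 0 but N^2 v_3 ≠ 0; then v_{j-1} := N · v_j for j = 3, …, 2.

Pick v_3 = (1, 0, 0, 0)ᵀ.
Then v_2 = N · v_3 = (0, 1, 2, -2)ᵀ.
Then v_1 = N · v_2 = (1, 1, 1, -2)ᵀ.

Sanity check: (A − (2)·I) v_1 = (0, 0, 0, 0)ᵀ = 0. ✓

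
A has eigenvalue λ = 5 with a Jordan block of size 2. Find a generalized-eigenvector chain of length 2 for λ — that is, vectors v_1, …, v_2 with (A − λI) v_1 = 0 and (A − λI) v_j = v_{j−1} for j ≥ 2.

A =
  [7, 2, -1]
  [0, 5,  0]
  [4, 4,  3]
A Jordan chain for λ = 5 of length 2:
v_1 = (2, 0, 4)ᵀ
v_2 = (1, 0, 0)ᵀ

Let N = A − (5)·I. We want v_2 with N^2 v_2 = 0 but N^1 v_2 ≠ 0; then v_{j-1} := N · v_j for j = 2, …, 2.

Pick v_2 = (1, 0, 0)ᵀ.
Then v_1 = N · v_2 = (2, 0, 4)ᵀ.

Sanity check: (A − (5)·I) v_1 = (0, 0, 0)ᵀ = 0. ✓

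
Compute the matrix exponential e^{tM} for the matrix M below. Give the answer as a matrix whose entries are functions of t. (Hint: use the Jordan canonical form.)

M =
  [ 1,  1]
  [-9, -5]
e^{tM} =
  [3*t*exp(-2*t) + exp(-2*t), t*exp(-2*t)]
  [-9*t*exp(-2*t), -3*t*exp(-2*t) + exp(-2*t)]

Strategy: write M = P · J · P⁻¹ where J is a Jordan canonical form, so e^{tM} = P · e^{tJ} · P⁻¹, and e^{tJ} can be computed block-by-block.

M has Jordan form
J =
  [-2,  1]
  [ 0, -2]
(up to reordering of blocks).

Per-block formulas:
  For a 2×2 Jordan block J_2(-2): exp(t · J_2(-2)) = e^(-2t)·(I + t·N), where N is the 2×2 nilpotent shift.

After assembling e^{tJ} and conjugating by P, we get:

e^{tM} =
  [3*t*exp(-2*t) + exp(-2*t), t*exp(-2*t)]
  [-9*t*exp(-2*t), -3*t*exp(-2*t) + exp(-2*t)]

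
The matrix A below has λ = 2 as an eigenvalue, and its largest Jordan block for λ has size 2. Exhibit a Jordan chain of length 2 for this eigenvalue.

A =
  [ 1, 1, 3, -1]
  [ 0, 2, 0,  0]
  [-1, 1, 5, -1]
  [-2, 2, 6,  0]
A Jordan chain for λ = 2 of length 2:
v_1 = (-1, 0, -1, -2)ᵀ
v_2 = (1, 0, 0, 0)ᵀ

Let N = A − (2)·I. We want v_2 with N^2 v_2 = 0 but N^1 v_2 ≠ 0; then v_{j-1} := N · v_j for j = 2, …, 2.

Pick v_2 = (1, 0, 0, 0)ᵀ.
Then v_1 = N · v_2 = (-1, 0, -1, -2)ᵀ.

Sanity check: (A − (2)·I) v_1 = (0, 0, 0, 0)ᵀ = 0. ✓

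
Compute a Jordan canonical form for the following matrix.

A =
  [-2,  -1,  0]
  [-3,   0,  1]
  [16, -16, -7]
J_3(-3)

The characteristic polynomial is
  det(x·I − A) = x^3 + 9*x^2 + 27*x + 27 = (x + 3)^3

Eigenvalues and multiplicities (the geometric multiplicity of λ is n − rank(A − λI), which equals the number of Jordan blocks for λ):
  λ = -3: algebraic multiplicity = 3, geometric multiplicity = 1

Determining the block sizes for each eigenvalue:
  λ = -3: one block (gm = 1), so the single block has size am = 3 → block sizes [3]

Assembling the blocks gives a Jordan form
J =
  [-3,  1,  0]
  [ 0, -3,  1]
  [ 0,  0, -3]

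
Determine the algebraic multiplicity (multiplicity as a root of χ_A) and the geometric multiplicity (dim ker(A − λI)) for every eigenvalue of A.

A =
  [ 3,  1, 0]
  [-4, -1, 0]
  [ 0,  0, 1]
λ = 1: alg = 3, geom = 2

Step 1 — factor the characteristic polynomial to read off the algebraic multiplicities:
  χ_A(x) = (x - 1)^3

Step 2 — compute geometric multiplicities via the rank-nullity identity g(λ) = n − rank(A − λI):
  rank(A − (1)·I) = 1, so dim ker(A − (1)·I) = n − 1 = 2

Summary:
  λ = 1: algebraic multiplicity = 3, geometric multiplicity = 2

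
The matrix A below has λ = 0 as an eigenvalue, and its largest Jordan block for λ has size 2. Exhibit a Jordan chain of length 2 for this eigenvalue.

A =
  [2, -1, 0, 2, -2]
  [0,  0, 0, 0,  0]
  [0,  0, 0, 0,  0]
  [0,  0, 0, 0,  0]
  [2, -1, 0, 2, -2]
A Jordan chain for λ = 0 of length 2:
v_1 = (2, 0, 0, 0, 2)ᵀ
v_2 = (1, 0, 0, 0, 0)ᵀ

Let N = A − (0)·I. We want v_2 with N^2 v_2 = 0 but N^1 v_2 ≠ 0; then v_{j-1} := N · v_j for j = 2, …, 2.

Pick v_2 = (1, 0, 0, 0, 0)ᵀ.
Then v_1 = N · v_2 = (2, 0, 0, 0, 2)ᵀ.

Sanity check: (A − (0)·I) v_1 = (0, 0, 0, 0, 0)ᵀ = 0. ✓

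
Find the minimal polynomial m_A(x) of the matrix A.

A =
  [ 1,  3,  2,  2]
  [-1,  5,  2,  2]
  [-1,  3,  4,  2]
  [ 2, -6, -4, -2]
x^2 - 4*x + 4

The characteristic polynomial is χ_A(x) = (x - 2)^4, so the eigenvalues are known. The minimal polynomial is
  m_A(x) = Π_λ (x − λ)^{k_λ}
where k_λ is the size of the *largest* Jordan block for λ (equivalently, the smallest k with (A − λI)^k v = 0 for every generalised eigenvector v of λ).

  λ = 2: largest Jordan block has size 2, contributing (x − 2)^2

So m_A(x) = (x - 2)^2 = x^2 - 4*x + 4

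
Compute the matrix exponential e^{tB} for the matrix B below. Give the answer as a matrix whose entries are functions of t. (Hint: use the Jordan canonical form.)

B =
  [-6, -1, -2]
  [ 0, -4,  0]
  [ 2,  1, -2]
e^{tB} =
  [-2*t*exp(-4*t) + exp(-4*t), -t*exp(-4*t), -2*t*exp(-4*t)]
  [0, exp(-4*t), 0]
  [2*t*exp(-4*t), t*exp(-4*t), 2*t*exp(-4*t) + exp(-4*t)]

Strategy: write B = P · J · P⁻¹ where J is a Jordan canonical form, so e^{tB} = P · e^{tJ} · P⁻¹, and e^{tJ} can be computed block-by-block.

B has Jordan form
J =
  [-4,  1,  0]
  [ 0, -4,  0]
  [ 0,  0, -4]
(up to reordering of blocks).

Per-block formulas:
  For a 2×2 Jordan block J_2(-4): exp(t · J_2(-4)) = e^(-4t)·(I + t·N), where N is the 2×2 nilpotent shift.
  For a 1×1 block at λ = -4: exp(t · [-4]) = [e^(-4t)].

After assembling e^{tJ} and conjugating by P, we get:

e^{tB} =
  [-2*t*exp(-4*t) + exp(-4*t), -t*exp(-4*t), -2*t*exp(-4*t)]
  [0, exp(-4*t), 0]
  [2*t*exp(-4*t), t*exp(-4*t), 2*t*exp(-4*t) + exp(-4*t)]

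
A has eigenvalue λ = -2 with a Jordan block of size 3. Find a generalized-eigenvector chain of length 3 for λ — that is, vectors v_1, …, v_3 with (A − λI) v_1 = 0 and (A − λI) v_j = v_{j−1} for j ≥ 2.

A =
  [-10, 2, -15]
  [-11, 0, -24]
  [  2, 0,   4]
A Jordan chain for λ = -2 of length 3:
v_1 = (12, 18, -4)ᵀ
v_2 = (-8, -11, 2)ᵀ
v_3 = (1, 0, 0)ᵀ

Let N = A − (-2)·I. We want v_3 with N^3 v_3 = 0 but N^2 v_3 ≠ 0; then v_{j-1} := N · v_j for j = 3, …, 2.

Pick v_3 = (1, 0, 0)ᵀ.
Then v_2 = N · v_3 = (-8, -11, 2)ᵀ.
Then v_1 = N · v_2 = (12, 18, -4)ᵀ.

Sanity check: (A − (-2)·I) v_1 = (0, 0, 0)ᵀ = 0. ✓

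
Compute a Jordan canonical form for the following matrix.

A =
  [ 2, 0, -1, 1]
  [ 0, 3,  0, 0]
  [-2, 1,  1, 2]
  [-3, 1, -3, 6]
J_2(3) ⊕ J_2(3)

The characteristic polynomial is
  det(x·I − A) = x^4 - 12*x^3 + 54*x^2 - 108*x + 81 = (x - 3)^4

Eigenvalues and multiplicities (the geometric multiplicity of λ is n − rank(A − λI), which equals the number of Jordan blocks for λ):
  λ = 3: algebraic multiplicity = 4, geometric multiplicity = 2

Determining the block sizes for each eigenvalue:
  λ = 3: with am = 4 and gm = 2, the partition is not yet determined (e.g. several partitions of 4 into 2 parts exist). Let N = A − (3)·I. Computing rank(N^1) = 2, rank(N^2) = 0; the number of blocks of size ≥ j is rank(N^{j−1}) − rank(N^j), giving [2, 2]. So we have 2 block(s) of size 2 → block sizes [2, 2]

Assembling the blocks gives a Jordan form
J =
  [3, 1, 0, 0]
  [0, 3, 0, 0]
  [0, 0, 3, 1]
  [0, 0, 0, 3]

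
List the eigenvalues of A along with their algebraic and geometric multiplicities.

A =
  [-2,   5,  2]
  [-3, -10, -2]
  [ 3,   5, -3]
λ = -5: alg = 3, geom = 2

Step 1 — factor the characteristic polynomial to read off the algebraic multiplicities:
  χ_A(x) = (x + 5)^3

Step 2 — compute geometric multiplicities via the rank-nullity identity g(λ) = n − rank(A − λI):
  rank(A − (-5)·I) = 1, so dim ker(A − (-5)·I) = n − 1 = 2

Summary:
  λ = -5: algebraic multiplicity = 3, geometric multiplicity = 2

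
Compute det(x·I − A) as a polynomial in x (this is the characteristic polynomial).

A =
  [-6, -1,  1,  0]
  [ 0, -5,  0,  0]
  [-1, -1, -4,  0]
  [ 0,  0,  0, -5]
x^4 + 20*x^3 + 150*x^2 + 500*x + 625

Expanding det(x·I − A) (e.g. by cofactor expansion or by noting that A is similar to its Jordan form J, which has the same characteristic polynomial as A) gives
  χ_A(x) = x^4 + 20*x^3 + 150*x^2 + 500*x + 625
which factors as (x + 5)^4. The eigenvalues (with algebraic multiplicities) are λ = -5 with multiplicity 4.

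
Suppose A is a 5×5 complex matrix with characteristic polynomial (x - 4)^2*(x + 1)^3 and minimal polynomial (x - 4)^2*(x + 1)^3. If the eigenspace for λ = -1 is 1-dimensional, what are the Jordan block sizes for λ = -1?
Block sizes for λ = -1: [3]

Step 1 — from the characteristic polynomial, algebraic multiplicity of λ = -1 is 3. From dim ker(A − (-1)·I) = 1, there are exactly 1 Jordan blocks for λ = -1.
Step 2 — from the minimal polynomial, the factor (x + 1)^3 tells us the largest block for λ = -1 has size 3.
Step 3 — with total size 3, 1 blocks, and largest block 3, the block sizes (in nonincreasing order) are [3].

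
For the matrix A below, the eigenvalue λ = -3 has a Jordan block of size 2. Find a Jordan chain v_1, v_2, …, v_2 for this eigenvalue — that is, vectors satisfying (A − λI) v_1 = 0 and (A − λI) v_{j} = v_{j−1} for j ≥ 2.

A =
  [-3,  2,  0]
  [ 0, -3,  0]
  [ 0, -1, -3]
A Jordan chain for λ = -3 of length 2:
v_1 = (2, 0, -1)ᵀ
v_2 = (0, 1, 0)ᵀ

Let N = A − (-3)·I. We want v_2 with N^2 v_2 = 0 but N^1 v_2 ≠ 0; then v_{j-1} := N · v_j for j = 2, …, 2.

Pick v_2 = (0, 1, 0)ᵀ.
Then v_1 = N · v_2 = (2, 0, -1)ᵀ.

Sanity check: (A − (-3)·I) v_1 = (0, 0, 0)ᵀ = 0. ✓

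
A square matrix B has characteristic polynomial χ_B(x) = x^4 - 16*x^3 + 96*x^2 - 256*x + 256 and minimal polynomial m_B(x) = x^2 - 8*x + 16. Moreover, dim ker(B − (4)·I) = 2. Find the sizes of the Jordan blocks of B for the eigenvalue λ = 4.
Block sizes for λ = 4: [2, 2]

Step 1 — from the characteristic polynomial, algebraic multiplicity of λ = 4 is 4. From dim ker(B − (4)·I) = 2, there are exactly 2 Jordan blocks for λ = 4.
Step 2 — from the minimal polynomial, the factor (x − 4)^2 tells us the largest block for λ = 4 has size 2.
Step 3 — with total size 4, 2 blocks, and largest block 2, the block sizes (in nonincreasing order) are [2, 2].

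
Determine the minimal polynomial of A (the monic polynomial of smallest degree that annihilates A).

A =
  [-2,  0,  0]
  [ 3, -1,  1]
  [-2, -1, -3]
x^3 + 6*x^2 + 12*x + 8

The characteristic polynomial is χ_A(x) = (x + 2)^3, so the eigenvalues are known. The minimal polynomial is
  m_A(x) = Π_λ (x − λ)^{k_λ}
where k_λ is the size of the *largest* Jordan block for λ (equivalently, the smallest k with (A − λI)^k v = 0 for every generalised eigenvector v of λ).

  λ = -2: largest Jordan block has size 3, contributing (x + 2)^3

So m_A(x) = (x + 2)^3 = x^3 + 6*x^2 + 12*x + 8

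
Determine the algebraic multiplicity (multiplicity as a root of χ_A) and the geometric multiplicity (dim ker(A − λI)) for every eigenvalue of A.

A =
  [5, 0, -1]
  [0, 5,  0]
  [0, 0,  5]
λ = 5: alg = 3, geom = 2

Step 1 — factor the characteristic polynomial to read off the algebraic multiplicities:
  χ_A(x) = (x - 5)^3

Step 2 — compute geometric multiplicities via the rank-nullity identity g(λ) = n − rank(A − λI):
  rank(A − (5)·I) = 1, so dim ker(A − (5)·I) = n − 1 = 2

Summary:
  λ = 5: algebraic multiplicity = 3, geometric multiplicity = 2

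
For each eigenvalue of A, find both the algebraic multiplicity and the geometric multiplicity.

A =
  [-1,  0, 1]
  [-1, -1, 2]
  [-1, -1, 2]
λ = 0: alg = 3, geom = 1

Step 1 — factor the characteristic polynomial to read off the algebraic multiplicities:
  χ_A(x) = x^3

Step 2 — compute geometric multiplicities via the rank-nullity identity g(λ) = n − rank(A − λI):
  rank(A − (0)·I) = 2, so dim ker(A − (0)·I) = n − 2 = 1

Summary:
  λ = 0: algebraic multiplicity = 3, geometric multiplicity = 1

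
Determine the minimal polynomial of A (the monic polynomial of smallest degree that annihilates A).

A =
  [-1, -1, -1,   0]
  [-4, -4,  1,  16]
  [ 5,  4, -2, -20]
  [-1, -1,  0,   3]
x^3 + 3*x^2 + 3*x + 1

The characteristic polynomial is χ_A(x) = (x + 1)^4, so the eigenvalues are known. The minimal polynomial is
  m_A(x) = Π_λ (x − λ)^{k_λ}
where k_λ is the size of the *largest* Jordan block for λ (equivalently, the smallest k with (A − λI)^k v = 0 for every generalised eigenvector v of λ).

  λ = -1: largest Jordan block has size 3, contributing (x + 1)^3

So m_A(x) = (x + 1)^3 = x^3 + 3*x^2 + 3*x + 1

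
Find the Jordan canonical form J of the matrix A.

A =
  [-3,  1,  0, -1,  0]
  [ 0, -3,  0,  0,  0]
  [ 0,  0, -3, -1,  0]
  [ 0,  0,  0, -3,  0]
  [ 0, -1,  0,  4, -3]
J_2(-3) ⊕ J_2(-3) ⊕ J_1(-3)

The characteristic polynomial is
  det(x·I − A) = x^5 + 15*x^4 + 90*x^3 + 270*x^2 + 405*x + 243 = (x + 3)^5

Eigenvalues and multiplicities (the geometric multiplicity of λ is n − rank(A − λI), which equals the number of Jordan blocks for λ):
  λ = -3: algebraic multiplicity = 5, geometric multiplicity = 3

Determining the block sizes for each eigenvalue:
  λ = -3: with am = 5 and gm = 3, the partition is not yet determined (e.g. several partitions of 5 into 3 parts exist). Let N = A − (-3)·I. Computing rank(N^1) = 2, rank(N^2) = 0; the number of blocks of size ≥ j is rank(N^{j−1}) − rank(N^j), giving [3, 2]. So we have 2 block(s) of size 2, 1 block(s) of size 1 → block sizes [2, 2, 1]

Assembling the blocks gives a Jordan form
J =
  [-3,  1,  0,  0,  0]
  [ 0, -3,  0,  0,  0]
  [ 0,  0, -3,  1,  0]
  [ 0,  0,  0, -3,  0]
  [ 0,  0,  0,  0, -3]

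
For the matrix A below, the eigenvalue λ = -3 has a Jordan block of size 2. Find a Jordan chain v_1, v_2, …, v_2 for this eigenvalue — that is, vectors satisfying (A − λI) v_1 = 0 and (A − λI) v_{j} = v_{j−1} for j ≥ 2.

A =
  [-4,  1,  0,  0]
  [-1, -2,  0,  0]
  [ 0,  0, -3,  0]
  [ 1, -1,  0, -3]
A Jordan chain for λ = -3 of length 2:
v_1 = (-1, -1, 0, 1)ᵀ
v_2 = (1, 0, 0, 0)ᵀ

Let N = A − (-3)·I. We want v_2 with N^2 v_2 = 0 but N^1 v_2 ≠ 0; then v_{j-1} := N · v_j for j = 2, …, 2.

Pick v_2 = (1, 0, 0, 0)ᵀ.
Then v_1 = N · v_2 = (-1, -1, 0, 1)ᵀ.

Sanity check: (A − (-3)·I) v_1 = (0, 0, 0, 0)ᵀ = 0. ✓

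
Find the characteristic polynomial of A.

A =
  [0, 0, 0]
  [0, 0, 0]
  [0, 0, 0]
x^3

Expanding det(x·I − A) (e.g. by cofactor expansion or by noting that A is similar to its Jordan form J, which has the same characteristic polynomial as A) gives
  χ_A(x) = x^3
which factors as x^3. The eigenvalues (with algebraic multiplicities) are λ = 0 with multiplicity 3.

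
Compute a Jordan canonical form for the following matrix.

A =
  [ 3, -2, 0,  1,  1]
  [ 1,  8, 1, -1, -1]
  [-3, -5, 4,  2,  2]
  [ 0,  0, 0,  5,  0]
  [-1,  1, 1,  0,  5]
J_3(5) ⊕ J_1(5) ⊕ J_1(5)

The characteristic polynomial is
  det(x·I − A) = x^5 - 25*x^4 + 250*x^3 - 1250*x^2 + 3125*x - 3125 = (x - 5)^5

Eigenvalues and multiplicities (the geometric multiplicity of λ is n − rank(A − λI), which equals the number of Jordan blocks for λ):
  λ = 5: algebraic multiplicity = 5, geometric multiplicity = 3

Determining the block sizes for each eigenvalue:
  λ = 5: with am = 5 and gm = 3, the partition is not yet determined (e.g. several partitions of 5 into 3 parts exist). Let N = A − (5)·I. Computing rank(N^1) = 2, rank(N^2) = 1, rank(N^3) = 0; the number of blocks of size ≥ j is rank(N^{j−1}) − rank(N^j), giving [3, 1, 1]. So we have 1 block(s) of size 3, 2 block(s) of size 1 → block sizes [3, 1, 1]

Assembling the blocks gives a Jordan form
J =
  [5, 1, 0, 0, 0]
  [0, 5, 1, 0, 0]
  [0, 0, 5, 0, 0]
  [0, 0, 0, 5, 0]
  [0, 0, 0, 0, 5]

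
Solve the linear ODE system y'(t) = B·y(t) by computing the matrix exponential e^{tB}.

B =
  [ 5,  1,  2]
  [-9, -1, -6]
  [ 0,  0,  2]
e^{tB} =
  [3*t*exp(2*t) + exp(2*t), t*exp(2*t), 2*t*exp(2*t)]
  [-9*t*exp(2*t), -3*t*exp(2*t) + exp(2*t), -6*t*exp(2*t)]
  [0, 0, exp(2*t)]

Strategy: write B = P · J · P⁻¹ where J is a Jordan canonical form, so e^{tB} = P · e^{tJ} · P⁻¹, and e^{tJ} can be computed block-by-block.

B has Jordan form
J =
  [2, 1, 0]
  [0, 2, 0]
  [0, 0, 2]
(up to reordering of blocks).

Per-block formulas:
  For a 1×1 block at λ = 2: exp(t · [2]) = [e^(2t)].
  For a 2×2 Jordan block J_2(2): exp(t · J_2(2)) = e^(2t)·(I + t·N), where N is the 2×2 nilpotent shift.

After assembling e^{tJ} and conjugating by P, we get:

e^{tB} =
  [3*t*exp(2*t) + exp(2*t), t*exp(2*t), 2*t*exp(2*t)]
  [-9*t*exp(2*t), -3*t*exp(2*t) + exp(2*t), -6*t*exp(2*t)]
  [0, 0, exp(2*t)]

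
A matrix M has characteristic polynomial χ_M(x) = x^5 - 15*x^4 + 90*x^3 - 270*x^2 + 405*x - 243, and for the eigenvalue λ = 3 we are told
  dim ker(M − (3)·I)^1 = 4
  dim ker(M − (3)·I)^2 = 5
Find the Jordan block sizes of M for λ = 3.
Block sizes for λ = 3: [2, 1, 1, 1]

From the dimensions of kernels of powers, the number of Jordan blocks of size at least j is d_j − d_{j−1} where d_j = dim ker(N^j) (with d_0 = 0). Computing the differences gives [4, 1].
The number of blocks of size exactly k is (#blocks of size ≥ k) − (#blocks of size ≥ k + 1), so the partition is: 3 block(s) of size 1, 1 block(s) of size 2.
In nonincreasing order the block sizes are [2, 1, 1, 1].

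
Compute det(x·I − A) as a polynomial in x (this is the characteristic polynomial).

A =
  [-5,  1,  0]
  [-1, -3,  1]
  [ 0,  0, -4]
x^3 + 12*x^2 + 48*x + 64

Expanding det(x·I − A) (e.g. by cofactor expansion or by noting that A is similar to its Jordan form J, which has the same characteristic polynomial as A) gives
  χ_A(x) = x^3 + 12*x^2 + 48*x + 64
which factors as (x + 4)^3. The eigenvalues (with algebraic multiplicities) are λ = -4 with multiplicity 3.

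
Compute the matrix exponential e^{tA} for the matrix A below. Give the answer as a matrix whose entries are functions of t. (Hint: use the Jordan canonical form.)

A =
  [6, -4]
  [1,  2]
e^{tA} =
  [2*t*exp(4*t) + exp(4*t), -4*t*exp(4*t)]
  [t*exp(4*t), -2*t*exp(4*t) + exp(4*t)]

Strategy: write A = P · J · P⁻¹ where J is a Jordan canonical form, so e^{tA} = P · e^{tJ} · P⁻¹, and e^{tJ} can be computed block-by-block.

A has Jordan form
J =
  [4, 1]
  [0, 4]
(up to reordering of blocks).

Per-block formulas:
  For a 2×2 Jordan block J_2(4): exp(t · J_2(4)) = e^(4t)·(I + t·N), where N is the 2×2 nilpotent shift.

After assembling e^{tJ} and conjugating by P, we get:

e^{tA} =
  [2*t*exp(4*t) + exp(4*t), -4*t*exp(4*t)]
  [t*exp(4*t), -2*t*exp(4*t) + exp(4*t)]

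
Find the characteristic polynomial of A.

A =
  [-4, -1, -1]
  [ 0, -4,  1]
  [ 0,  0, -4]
x^3 + 12*x^2 + 48*x + 64

Expanding det(x·I − A) (e.g. by cofactor expansion or by noting that A is similar to its Jordan form J, which has the same characteristic polynomial as A) gives
  χ_A(x) = x^3 + 12*x^2 + 48*x + 64
which factors as (x + 4)^3. The eigenvalues (with algebraic multiplicities) are λ = -4 with multiplicity 3.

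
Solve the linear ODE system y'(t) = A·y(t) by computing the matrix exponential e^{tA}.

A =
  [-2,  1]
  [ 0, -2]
e^{tA} =
  [exp(-2*t), t*exp(-2*t)]
  [0, exp(-2*t)]

Strategy: write A = P · J · P⁻¹ where J is a Jordan canonical form, so e^{tA} = P · e^{tJ} · P⁻¹, and e^{tJ} can be computed block-by-block.

A has Jordan form
J =
  [-2,  1]
  [ 0, -2]
(up to reordering of blocks).

Per-block formulas:
  For a 2×2 Jordan block J_2(-2): exp(t · J_2(-2)) = e^(-2t)·(I + t·N), where N is the 2×2 nilpotent shift.

After assembling e^{tJ} and conjugating by P, we get:

e^{tA} =
  [exp(-2*t), t*exp(-2*t)]
  [0, exp(-2*t)]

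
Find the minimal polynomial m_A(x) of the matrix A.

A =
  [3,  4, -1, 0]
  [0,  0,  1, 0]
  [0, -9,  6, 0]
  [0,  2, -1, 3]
x^3 - 9*x^2 + 27*x - 27

The characteristic polynomial is χ_A(x) = (x - 3)^4, so the eigenvalues are known. The minimal polynomial is
  m_A(x) = Π_λ (x − λ)^{k_λ}
where k_λ is the size of the *largest* Jordan block for λ (equivalently, the smallest k with (A − λI)^k v = 0 for every generalised eigenvector v of λ).

  λ = 3: largest Jordan block has size 3, contributing (x − 3)^3

So m_A(x) = (x - 3)^3 = x^3 - 9*x^2 + 27*x - 27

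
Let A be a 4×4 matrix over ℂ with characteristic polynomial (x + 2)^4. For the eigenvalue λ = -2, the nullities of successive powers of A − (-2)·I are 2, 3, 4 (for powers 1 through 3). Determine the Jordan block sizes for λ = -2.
Block sizes for λ = -2: [3, 1]

From the dimensions of kernels of powers, the number of Jordan blocks of size at least j is d_j − d_{j−1} where d_j = dim ker(N^j) (with d_0 = 0). Computing the differences gives [2, 1, 1].
The number of blocks of size exactly k is (#blocks of size ≥ k) − (#blocks of size ≥ k + 1), so the partition is: 1 block(s) of size 1, 1 block(s) of size 3.
In nonincreasing order the block sizes are [3, 1].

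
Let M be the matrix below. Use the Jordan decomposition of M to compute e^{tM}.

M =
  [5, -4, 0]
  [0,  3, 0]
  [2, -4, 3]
e^{tM} =
  [exp(5*t), -2*exp(5*t) + 2*exp(3*t), 0]
  [0, exp(3*t), 0]
  [exp(5*t) - exp(3*t), -2*exp(5*t) + 2*exp(3*t), exp(3*t)]

Strategy: write M = P · J · P⁻¹ where J is a Jordan canonical form, so e^{tM} = P · e^{tJ} · P⁻¹, and e^{tJ} can be computed block-by-block.

M has Jordan form
J =
  [3, 0, 0]
  [0, 3, 0]
  [0, 0, 5]
(up to reordering of blocks).

Per-block formulas:
  For a 1×1 block at λ = 3: exp(t · [3]) = [e^(3t)].
  For a 1×1 block at λ = 5: exp(t · [5]) = [e^(5t)].

After assembling e^{tJ} and conjugating by P, we get:

e^{tM} =
  [exp(5*t), -2*exp(5*t) + 2*exp(3*t), 0]
  [0, exp(3*t), 0]
  [exp(5*t) - exp(3*t), -2*exp(5*t) + 2*exp(3*t), exp(3*t)]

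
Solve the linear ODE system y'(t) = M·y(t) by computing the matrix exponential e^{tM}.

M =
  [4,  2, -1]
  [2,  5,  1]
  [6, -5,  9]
e^{tM} =
  [t^2*exp(6*t) - 2*t*exp(6*t) + exp(6*t), -t^2*exp(6*t)/2 + 2*t*exp(6*t), t^2*exp(6*t)/2 - t*exp(6*t)]
  [2*t*exp(6*t), -t*exp(6*t) + exp(6*t), t*exp(6*t)]
  [-2*t^2*exp(6*t) + 6*t*exp(6*t), t^2*exp(6*t) - 5*t*exp(6*t), -t^2*exp(6*t) + 3*t*exp(6*t) + exp(6*t)]

Strategy: write M = P · J · P⁻¹ where J is a Jordan canonical form, so e^{tM} = P · e^{tJ} · P⁻¹, and e^{tJ} can be computed block-by-block.

M has Jordan form
J =
  [6, 1, 0]
  [0, 6, 1]
  [0, 0, 6]
(up to reordering of blocks).

Per-block formulas:
  For a 3×3 Jordan block J_3(6): exp(t · J_3(6)) = e^(6t)·(I + t·N + (t^2/2)·N^2), where N is the 3×3 nilpotent shift.

After assembling e^{tJ} and conjugating by P, we get:

e^{tM} =
  [t^2*exp(6*t) - 2*t*exp(6*t) + exp(6*t), -t^2*exp(6*t)/2 + 2*t*exp(6*t), t^2*exp(6*t)/2 - t*exp(6*t)]
  [2*t*exp(6*t), -t*exp(6*t) + exp(6*t), t*exp(6*t)]
  [-2*t^2*exp(6*t) + 6*t*exp(6*t), t^2*exp(6*t) - 5*t*exp(6*t), -t^2*exp(6*t) + 3*t*exp(6*t) + exp(6*t)]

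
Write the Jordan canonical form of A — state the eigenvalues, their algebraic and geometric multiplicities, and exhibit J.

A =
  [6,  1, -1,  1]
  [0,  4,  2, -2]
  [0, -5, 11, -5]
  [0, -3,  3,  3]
J_2(6) ⊕ J_1(6) ⊕ J_1(6)

The characteristic polynomial is
  det(x·I − A) = x^4 - 24*x^3 + 216*x^2 - 864*x + 1296 = (x - 6)^4

Eigenvalues and multiplicities (the geometric multiplicity of λ is n − rank(A − λI), which equals the number of Jordan blocks for λ):
  λ = 6: algebraic multiplicity = 4, geometric multiplicity = 3

Determining the block sizes for each eigenvalue:
  λ = 6: 3 blocks summing to 4 forces exactly one block of size 2 and the rest size 1 → block sizes [2, 1, 1]

Assembling the blocks gives a Jordan form
J =
  [6, 1, 0, 0]
  [0, 6, 0, 0]
  [0, 0, 6, 0]
  [0, 0, 0, 6]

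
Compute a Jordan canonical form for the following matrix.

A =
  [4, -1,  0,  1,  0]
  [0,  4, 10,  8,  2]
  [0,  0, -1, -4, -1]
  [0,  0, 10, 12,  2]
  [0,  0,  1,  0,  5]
J_2(4) ⊕ J_1(4) ⊕ J_2(6)

The characteristic polynomial is
  det(x·I − A) = x^5 - 24*x^4 + 228*x^3 - 1072*x^2 + 2496*x - 2304 = (x - 6)^2*(x - 4)^3

Eigenvalues and multiplicities (the geometric multiplicity of λ is n − rank(A − λI), which equals the number of Jordan blocks for λ):
  λ = 4: algebraic multiplicity = 3, geometric multiplicity = 2
  λ = 6: algebraic multiplicity = 2, geometric multiplicity = 1

Determining the block sizes for each eigenvalue:
  λ = 4: 2 blocks summing to 3 forces exactly one block of size 2 and the rest size 1 → block sizes [2, 1]
  λ = 6: one block (gm = 1), so the single block has size am = 2 → block sizes [2]

Assembling the blocks gives a Jordan form
J =
  [4, 1, 0, 0, 0]
  [0, 4, 0, 0, 0]
  [0, 0, 4, 0, 0]
  [0, 0, 0, 6, 1]
  [0, 0, 0, 0, 6]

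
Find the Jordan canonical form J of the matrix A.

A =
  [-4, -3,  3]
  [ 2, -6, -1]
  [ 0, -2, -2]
J_3(-4)

The characteristic polynomial is
  det(x·I − A) = x^3 + 12*x^2 + 48*x + 64 = (x + 4)^3

Eigenvalues and multiplicities (the geometric multiplicity of λ is n − rank(A − λI), which equals the number of Jordan blocks for λ):
  λ = -4: algebraic multiplicity = 3, geometric multiplicity = 1

Determining the block sizes for each eigenvalue:
  λ = -4: one block (gm = 1), so the single block has size am = 3 → block sizes [3]

Assembling the blocks gives a Jordan form
J =
  [-4,  1,  0]
  [ 0, -4,  1]
  [ 0,  0, -4]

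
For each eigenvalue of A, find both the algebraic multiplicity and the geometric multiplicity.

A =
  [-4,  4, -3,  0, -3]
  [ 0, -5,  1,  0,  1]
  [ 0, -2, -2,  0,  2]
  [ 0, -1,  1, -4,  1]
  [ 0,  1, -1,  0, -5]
λ = -4: alg = 5, geom = 3

Step 1 — factor the characteristic polynomial to read off the algebraic multiplicities:
  χ_A(x) = (x + 4)^5

Step 2 — compute geometric multiplicities via the rank-nullity identity g(λ) = n − rank(A − λI):
  rank(A − (-4)·I) = 2, so dim ker(A − (-4)·I) = n − 2 = 3

Summary:
  λ = -4: algebraic multiplicity = 5, geometric multiplicity = 3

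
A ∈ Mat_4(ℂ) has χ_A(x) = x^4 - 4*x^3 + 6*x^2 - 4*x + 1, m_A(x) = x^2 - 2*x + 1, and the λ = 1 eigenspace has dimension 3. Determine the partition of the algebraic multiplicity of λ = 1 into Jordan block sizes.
Block sizes for λ = 1: [2, 1, 1]

Step 1 — from the characteristic polynomial, algebraic multiplicity of λ = 1 is 4. From dim ker(A − (1)·I) = 3, there are exactly 3 Jordan blocks for λ = 1.
Step 2 — from the minimal polynomial, the factor (x − 1)^2 tells us the largest block for λ = 1 has size 2.
Step 3 — with total size 4, 3 blocks, and largest block 2, the block sizes (in nonincreasing order) are [2, 1, 1].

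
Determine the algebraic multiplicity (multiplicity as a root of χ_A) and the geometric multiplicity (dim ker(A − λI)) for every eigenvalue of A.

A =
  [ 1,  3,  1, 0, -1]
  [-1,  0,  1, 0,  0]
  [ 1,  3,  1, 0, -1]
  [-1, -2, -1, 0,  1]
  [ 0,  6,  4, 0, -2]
λ = 0: alg = 5, geom = 2

Step 1 — factor the characteristic polynomial to read off the algebraic multiplicities:
  χ_A(x) = x^5

Step 2 — compute geometric multiplicities via the rank-nullity identity g(λ) = n − rank(A − λI):
  rank(A − (0)·I) = 3, so dim ker(A − (0)·I) = n − 3 = 2

Summary:
  λ = 0: algebraic multiplicity = 5, geometric multiplicity = 2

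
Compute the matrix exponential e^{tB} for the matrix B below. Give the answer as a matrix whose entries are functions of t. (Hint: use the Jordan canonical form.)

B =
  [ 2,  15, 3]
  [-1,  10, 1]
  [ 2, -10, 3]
e^{tB} =
  [-3*t*exp(5*t) + exp(5*t), 15*t*exp(5*t), 3*t*exp(5*t)]
  [-t*exp(5*t), 5*t*exp(5*t) + exp(5*t), t*exp(5*t)]
  [2*t*exp(5*t), -10*t*exp(5*t), -2*t*exp(5*t) + exp(5*t)]

Strategy: write B = P · J · P⁻¹ where J is a Jordan canonical form, so e^{tB} = P · e^{tJ} · P⁻¹, and e^{tJ} can be computed block-by-block.

B has Jordan form
J =
  [5, 1, 0]
  [0, 5, 0]
  [0, 0, 5]
(up to reordering of blocks).

Per-block formulas:
  For a 2×2 Jordan block J_2(5): exp(t · J_2(5)) = e^(5t)·(I + t·N), where N is the 2×2 nilpotent shift.
  For a 1×1 block at λ = 5: exp(t · [5]) = [e^(5t)].

After assembling e^{tJ} and conjugating by P, we get:

e^{tB} =
  [-3*t*exp(5*t) + exp(5*t), 15*t*exp(5*t), 3*t*exp(5*t)]
  [-t*exp(5*t), 5*t*exp(5*t) + exp(5*t), t*exp(5*t)]
  [2*t*exp(5*t), -10*t*exp(5*t), -2*t*exp(5*t) + exp(5*t)]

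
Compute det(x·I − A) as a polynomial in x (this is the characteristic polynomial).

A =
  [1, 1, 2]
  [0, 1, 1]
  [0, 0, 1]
x^3 - 3*x^2 + 3*x - 1

Expanding det(x·I − A) (e.g. by cofactor expansion or by noting that A is similar to its Jordan form J, which has the same characteristic polynomial as A) gives
  χ_A(x) = x^3 - 3*x^2 + 3*x - 1
which factors as (x - 1)^3. The eigenvalues (with algebraic multiplicities) are λ = 1 with multiplicity 3.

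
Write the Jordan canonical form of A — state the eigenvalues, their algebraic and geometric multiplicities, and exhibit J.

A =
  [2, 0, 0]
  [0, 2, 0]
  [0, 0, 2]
J_1(2) ⊕ J_1(2) ⊕ J_1(2)

The characteristic polynomial is
  det(x·I − A) = x^3 - 6*x^2 + 12*x - 8 = (x - 2)^3

Eigenvalues and multiplicities (the geometric multiplicity of λ is n − rank(A − λI), which equals the number of Jordan blocks for λ):
  λ = 2: algebraic multiplicity = 3, geometric multiplicity = 3

Determining the block sizes for each eigenvalue:
  λ = 2: gm = am = 3, so every block has size 1 → block sizes [1, 1, 1]

Assembling the blocks gives a Jordan form
J =
  [2, 0, 0]
  [0, 2, 0]
  [0, 0, 2]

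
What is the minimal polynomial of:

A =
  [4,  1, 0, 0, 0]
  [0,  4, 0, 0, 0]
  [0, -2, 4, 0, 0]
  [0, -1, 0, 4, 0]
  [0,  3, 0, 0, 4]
x^2 - 8*x + 16

The characteristic polynomial is χ_A(x) = (x - 4)^5, so the eigenvalues are known. The minimal polynomial is
  m_A(x) = Π_λ (x − λ)^{k_λ}
where k_λ is the size of the *largest* Jordan block for λ (equivalently, the smallest k with (A − λI)^k v = 0 for every generalised eigenvector v of λ).

  λ = 4: largest Jordan block has size 2, contributing (x − 4)^2

So m_A(x) = (x - 4)^2 = x^2 - 8*x + 16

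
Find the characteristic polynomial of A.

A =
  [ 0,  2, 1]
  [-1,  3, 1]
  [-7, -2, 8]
x^3 - 11*x^2 + 35*x - 25

Expanding det(x·I − A) (e.g. by cofactor expansion or by noting that A is similar to its Jordan form J, which has the same characteristic polynomial as A) gives
  χ_A(x) = x^3 - 11*x^2 + 35*x - 25
which factors as (x - 5)^2*(x - 1). The eigenvalues (with algebraic multiplicities) are λ = 1 with multiplicity 1, λ = 5 with multiplicity 2.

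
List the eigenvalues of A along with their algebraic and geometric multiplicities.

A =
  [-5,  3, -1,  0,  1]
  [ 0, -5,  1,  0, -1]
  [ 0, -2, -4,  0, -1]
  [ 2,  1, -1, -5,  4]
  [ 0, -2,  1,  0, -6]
λ = -5: alg = 5, geom = 2

Step 1 — factor the characteristic polynomial to read off the algebraic multiplicities:
  χ_A(x) = (x + 5)^5

Step 2 — compute geometric multiplicities via the rank-nullity identity g(λ) = n − rank(A − λI):
  rank(A − (-5)·I) = 3, so dim ker(A − (-5)·I) = n − 3 = 2

Summary:
  λ = -5: algebraic multiplicity = 5, geometric multiplicity = 2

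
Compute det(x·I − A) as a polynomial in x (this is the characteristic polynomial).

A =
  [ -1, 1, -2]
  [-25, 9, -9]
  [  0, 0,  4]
x^3 - 12*x^2 + 48*x - 64

Expanding det(x·I − A) (e.g. by cofactor expansion or by noting that A is similar to its Jordan form J, which has the same characteristic polynomial as A) gives
  χ_A(x) = x^3 - 12*x^2 + 48*x - 64
which factors as (x - 4)^3. The eigenvalues (with algebraic multiplicities) are λ = 4 with multiplicity 3.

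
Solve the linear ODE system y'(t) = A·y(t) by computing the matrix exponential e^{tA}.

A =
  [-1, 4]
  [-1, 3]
e^{tA} =
  [-2*t*exp(t) + exp(t), 4*t*exp(t)]
  [-t*exp(t), 2*t*exp(t) + exp(t)]

Strategy: write A = P · J · P⁻¹ where J is a Jordan canonical form, so e^{tA} = P · e^{tJ} · P⁻¹, and e^{tJ} can be computed block-by-block.

A has Jordan form
J =
  [1, 1]
  [0, 1]
(up to reordering of blocks).

Per-block formulas:
  For a 2×2 Jordan block J_2(1): exp(t · J_2(1)) = e^(1t)·(I + t·N), where N is the 2×2 nilpotent shift.

After assembling e^{tJ} and conjugating by P, we get:

e^{tA} =
  [-2*t*exp(t) + exp(t), 4*t*exp(t)]
  [-t*exp(t), 2*t*exp(t) + exp(t)]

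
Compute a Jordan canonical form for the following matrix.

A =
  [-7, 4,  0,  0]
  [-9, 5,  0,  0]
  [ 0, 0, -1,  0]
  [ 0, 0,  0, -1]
J_2(-1) ⊕ J_1(-1) ⊕ J_1(-1)

The characteristic polynomial is
  det(x·I − A) = x^4 + 4*x^3 + 6*x^2 + 4*x + 1 = (x + 1)^4

Eigenvalues and multiplicities (the geometric multiplicity of λ is n − rank(A − λI), which equals the number of Jordan blocks for λ):
  λ = -1: algebraic multiplicity = 4, geometric multiplicity = 3

Determining the block sizes for each eigenvalue:
  λ = -1: 3 blocks summing to 4 forces exactly one block of size 2 and the rest size 1 → block sizes [2, 1, 1]

Assembling the blocks gives a Jordan form
J =
  [-1,  1,  0,  0]
  [ 0, -1,  0,  0]
  [ 0,  0, -1,  0]
  [ 0,  0,  0, -1]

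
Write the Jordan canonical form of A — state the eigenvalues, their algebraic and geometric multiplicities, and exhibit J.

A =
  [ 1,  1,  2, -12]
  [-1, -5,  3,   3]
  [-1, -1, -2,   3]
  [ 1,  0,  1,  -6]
J_3(-3) ⊕ J_1(-3)

The characteristic polynomial is
  det(x·I − A) = x^4 + 12*x^3 + 54*x^2 + 108*x + 81 = (x + 3)^4

Eigenvalues and multiplicities (the geometric multiplicity of λ is n − rank(A − λI), which equals the number of Jordan blocks for λ):
  λ = -3: algebraic multiplicity = 4, geometric multiplicity = 2

Determining the block sizes for each eigenvalue:
  λ = -3: with am = 4 and gm = 2, the partition is not yet determined (e.g. several partitions of 4 into 2 parts exist). Let N = A − (-3)·I. Computing rank(N^1) = 2, rank(N^2) = 1, rank(N^3) = 0; the number of blocks of size ≥ j is rank(N^{j−1}) − rank(N^j), giving [2, 1, 1]. So we have 1 block(s) of size 3, 1 block(s) of size 1 → block sizes [3, 1]

Assembling the blocks gives a Jordan form
J =
  [-3,  1,  0,  0]
  [ 0, -3,  1,  0]
  [ 0,  0, -3,  0]
  [ 0,  0,  0, -3]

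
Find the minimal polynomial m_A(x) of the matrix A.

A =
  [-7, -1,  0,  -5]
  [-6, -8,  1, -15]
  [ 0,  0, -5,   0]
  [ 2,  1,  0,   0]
x^3 + 15*x^2 + 75*x + 125

The characteristic polynomial is χ_A(x) = (x + 5)^4, so the eigenvalues are known. The minimal polynomial is
  m_A(x) = Π_λ (x − λ)^{k_λ}
where k_λ is the size of the *largest* Jordan block for λ (equivalently, the smallest k with (A − λI)^k v = 0 for every generalised eigenvector v of λ).

  λ = -5: largest Jordan block has size 3, contributing (x + 5)^3

So m_A(x) = (x + 5)^3 = x^3 + 15*x^2 + 75*x + 125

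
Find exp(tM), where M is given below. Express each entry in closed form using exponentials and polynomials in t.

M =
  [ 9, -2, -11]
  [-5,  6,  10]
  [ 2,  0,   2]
e^{tM} =
  [4*exp(6*t) - 3*exp(5*t), -8*t*exp(6*t) + 6*exp(6*t) - 6*exp(5*t), -20*t*exp(6*t) + 9*exp(6*t) - 9*exp(5*t)]
  [-5*exp(6*t) + 5*exp(5*t), 10*t*exp(6*t) - 9*exp(6*t) + 10*exp(5*t), 25*t*exp(6*t) - 15*exp(6*t) + 15*exp(5*t)]
  [2*exp(6*t) - 2*exp(5*t), -4*t*exp(6*t) + 4*exp(6*t) - 4*exp(5*t), -10*t*exp(6*t) + 7*exp(6*t) - 6*exp(5*t)]

Strategy: write M = P · J · P⁻¹ where J is a Jordan canonical form, so e^{tM} = P · e^{tJ} · P⁻¹, and e^{tJ} can be computed block-by-block.

M has Jordan form
J =
  [5, 0, 0]
  [0, 6, 1]
  [0, 0, 6]
(up to reordering of blocks).

Per-block formulas:
  For a 1×1 block at λ = 5: exp(t · [5]) = [e^(5t)].
  For a 2×2 Jordan block J_2(6): exp(t · J_2(6)) = e^(6t)·(I + t·N), where N is the 2×2 nilpotent shift.

After assembling e^{tJ} and conjugating by P, we get:

e^{tM} =
  [4*exp(6*t) - 3*exp(5*t), -8*t*exp(6*t) + 6*exp(6*t) - 6*exp(5*t), -20*t*exp(6*t) + 9*exp(6*t) - 9*exp(5*t)]
  [-5*exp(6*t) + 5*exp(5*t), 10*t*exp(6*t) - 9*exp(6*t) + 10*exp(5*t), 25*t*exp(6*t) - 15*exp(6*t) + 15*exp(5*t)]
  [2*exp(6*t) - 2*exp(5*t), -4*t*exp(6*t) + 4*exp(6*t) - 4*exp(5*t), -10*t*exp(6*t) + 7*exp(6*t) - 6*exp(5*t)]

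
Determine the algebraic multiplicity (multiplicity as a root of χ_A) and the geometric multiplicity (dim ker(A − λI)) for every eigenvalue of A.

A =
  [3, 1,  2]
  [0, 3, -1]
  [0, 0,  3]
λ = 3: alg = 3, geom = 1

Step 1 — factor the characteristic polynomial to read off the algebraic multiplicities:
  χ_A(x) = (x - 3)^3

Step 2 — compute geometric multiplicities via the rank-nullity identity g(λ) = n − rank(A − λI):
  rank(A − (3)·I) = 2, so dim ker(A − (3)·I) = n − 2 = 1

Summary:
  λ = 3: algebraic multiplicity = 3, geometric multiplicity = 1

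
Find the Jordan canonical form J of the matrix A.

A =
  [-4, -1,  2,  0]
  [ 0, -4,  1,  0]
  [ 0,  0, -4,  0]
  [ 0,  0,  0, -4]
J_3(-4) ⊕ J_1(-4)

The characteristic polynomial is
  det(x·I − A) = x^4 + 16*x^3 + 96*x^2 + 256*x + 256 = (x + 4)^4

Eigenvalues and multiplicities (the geometric multiplicity of λ is n − rank(A − λI), which equals the number of Jordan blocks for λ):
  λ = -4: algebraic multiplicity = 4, geometric multiplicity = 2

Determining the block sizes for each eigenvalue:
  λ = -4: with am = 4 and gm = 2, the partition is not yet determined (e.g. several partitions of 4 into 2 parts exist). Let N = A − (-4)·I. Computing rank(N^1) = 2, rank(N^2) = 1, rank(N^3) = 0; the number of blocks of size ≥ j is rank(N^{j−1}) − rank(N^j), giving [2, 1, 1]. So we have 1 block(s) of size 3, 1 block(s) of size 1 → block sizes [3, 1]

Assembling the blocks gives a Jordan form
J =
  [-4,  1,  0,  0]
  [ 0, -4,  1,  0]
  [ 0,  0, -4,  0]
  [ 0,  0,  0, -4]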